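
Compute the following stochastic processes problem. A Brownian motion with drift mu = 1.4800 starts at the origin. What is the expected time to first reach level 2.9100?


Expected first passage time = a/mu
= 2.9100/1.4800
= 1.9662

1.9662


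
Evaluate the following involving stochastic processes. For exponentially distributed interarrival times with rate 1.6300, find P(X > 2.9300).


P(X > t) = exp(-lambda * t)
= exp(-1.6300 * 2.9300)
= exp(-4.7759) = 0.0084

0.0084


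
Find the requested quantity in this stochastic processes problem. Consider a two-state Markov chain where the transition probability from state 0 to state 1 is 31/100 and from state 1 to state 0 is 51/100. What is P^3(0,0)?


Computing P^3 by matrix multiplication.
P = [[0.6900, 0.3100], [0.5100, 0.4900]]
After raising P to the power 3:
P^3(0,0) = 0.6242

0.6242


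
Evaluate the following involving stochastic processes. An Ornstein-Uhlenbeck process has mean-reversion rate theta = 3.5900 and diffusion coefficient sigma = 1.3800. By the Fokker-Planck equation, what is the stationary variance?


Stationary variance = sigma^2 / (2*theta)
= 1.3800^2 / (2*3.5900)
= 1.9044 / 7.1800
= 0.2652

0.2652


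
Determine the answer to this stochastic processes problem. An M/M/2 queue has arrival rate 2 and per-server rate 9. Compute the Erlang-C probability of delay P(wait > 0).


a = lambda/mu = 0.2222
rho = a/c = 0.1111
Erlang-C formula applied:
C(c,a) = 0.0222

0.0222


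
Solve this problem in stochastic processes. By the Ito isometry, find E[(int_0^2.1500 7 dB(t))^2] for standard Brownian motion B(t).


By Ito isometry: E[(int f dB)^2] = int f^2 dt
= 7^2 * 2.1500
= 49 * 2.1500 = 105.3500

105.3500


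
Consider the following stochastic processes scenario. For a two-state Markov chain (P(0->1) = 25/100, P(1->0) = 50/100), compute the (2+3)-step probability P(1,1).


P^5 = P^2 * P^3
Computing via matrix multiplication of the transition matrix.
Entry (1,1) of P^5 = 0.3340

0.3340


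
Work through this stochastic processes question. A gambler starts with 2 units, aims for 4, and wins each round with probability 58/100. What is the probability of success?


Gambler's ruin formula:
r = q/p = 0.4200/0.5800 = 0.7241
P(win) = (1 - r^i)/(1 - r^N)
= (1 - 0.7241^2)/(1 - 0.7241^4)
= 0.6560

0.6560


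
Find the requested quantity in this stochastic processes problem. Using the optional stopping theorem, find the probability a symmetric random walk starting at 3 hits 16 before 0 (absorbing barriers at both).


By optional stopping theorem: E(M at tau) = M(0) = 3
P(hit 16)*16 + P(hit 0)*0 = 3
P(hit 16) = (3 - 0)/(16 - 0) = 3/16 = 0.1875

0.1875


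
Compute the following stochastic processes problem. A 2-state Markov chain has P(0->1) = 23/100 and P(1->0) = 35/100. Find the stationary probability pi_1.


Stationary distribution: pi_0 = p10/(p01+p10), pi_1 = p01/(p01+p10)
p01 = 0.2300, p10 = 0.3500
pi_1 = 0.3966

0.3966


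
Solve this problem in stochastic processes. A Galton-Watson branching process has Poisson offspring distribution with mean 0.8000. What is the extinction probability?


Since mu = 0.8000 <= 1, extinction probability = 1.

1.0000


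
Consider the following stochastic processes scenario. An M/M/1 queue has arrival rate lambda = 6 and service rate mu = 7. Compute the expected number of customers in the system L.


rho = 6/7 = 0.8571
L = rho/(1-rho)
= 0.8571/0.1429
= 6.0000

6.0000


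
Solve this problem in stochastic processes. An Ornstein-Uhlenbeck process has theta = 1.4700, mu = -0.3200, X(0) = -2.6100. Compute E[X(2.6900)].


E[X(t)] = mu + (X(0) - mu)*exp(-theta*t)
= -0.3200 + (-2.6100 - -0.3200)*exp(-1.4700*2.6900)
= -0.3200 + -2.2900 * 0.0192
= -0.3639

-0.3639


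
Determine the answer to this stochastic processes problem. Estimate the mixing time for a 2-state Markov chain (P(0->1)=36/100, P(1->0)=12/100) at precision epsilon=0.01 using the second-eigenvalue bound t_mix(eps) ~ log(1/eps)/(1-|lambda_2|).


lambda_2 = |1 - p01 - p10| = |1 - 0.3600 - 0.1200| = 0.5200
t_mix ~ log(1/eps)/(1 - |lambda_2|)
= log(100)/(1 - 0.5200) = 4.6052/0.4800
= 9.5941

9.5941


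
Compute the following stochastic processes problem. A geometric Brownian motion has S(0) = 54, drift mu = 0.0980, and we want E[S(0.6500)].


E[S(t)] = S(0) * exp(mu * t)
= 54 * exp(0.0980 * 0.6500)
= 54 * 1.0658
= 57.5517

57.5517


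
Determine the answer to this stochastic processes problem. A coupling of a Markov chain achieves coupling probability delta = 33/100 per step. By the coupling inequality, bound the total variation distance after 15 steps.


TV distance bound <= (1-delta)^n
= (1 - 0.3300)^15
= 0.6700^15
= 0.0025

0.0025


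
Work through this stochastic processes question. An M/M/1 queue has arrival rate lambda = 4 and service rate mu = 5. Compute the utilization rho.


rho = lambda/mu
= 4/5
= 0.8000

0.8000


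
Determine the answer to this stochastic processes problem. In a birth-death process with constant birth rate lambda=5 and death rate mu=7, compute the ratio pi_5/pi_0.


For birth-death process, pi_n/pi_0 = (lambda/mu)^n
= (5/7)^5
= 0.1859

0.1859


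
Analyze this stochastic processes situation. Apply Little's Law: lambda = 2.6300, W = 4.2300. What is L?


Little's Law: L = lambda * W
= 2.6300 * 4.2300
= 11.1249

11.1249


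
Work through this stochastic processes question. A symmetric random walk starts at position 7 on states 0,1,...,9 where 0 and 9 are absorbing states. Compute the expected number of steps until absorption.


For symmetric RW on 0,...,N with absorbing barriers, E(i) = i*(N-i)
E(7) = 7 * 2 = 14

14


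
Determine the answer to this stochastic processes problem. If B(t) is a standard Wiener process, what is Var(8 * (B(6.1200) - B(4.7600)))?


Var(alpha*(B(t)-B(s))) = alpha^2 * (t-s)
= 8^2 * (6.1200 - 4.7600)
= 64 * 1.3600
= 87.0400

87.0400


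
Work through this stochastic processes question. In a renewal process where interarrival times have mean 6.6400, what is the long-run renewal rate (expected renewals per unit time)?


Long-run renewal rate = 1/E(X)
= 1/6.6400
= 0.1506

0.1506


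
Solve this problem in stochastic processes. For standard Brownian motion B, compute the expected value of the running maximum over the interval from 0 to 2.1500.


E(max B(s)) = sqrt(2t/pi)
= sqrt(2*2.1500/pi)
= sqrt(1.3687)
= 1.1699

1.1699


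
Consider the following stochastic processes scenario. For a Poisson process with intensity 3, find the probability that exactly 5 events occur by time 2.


P(N(t)=k) = (lambda*t)^k * exp(-lambda*t) / k!
lambda*t = 6
= 6^5 * exp(-6) / 5!
= 7776 * 0.0025 / 120
= 0.1606

0.1606


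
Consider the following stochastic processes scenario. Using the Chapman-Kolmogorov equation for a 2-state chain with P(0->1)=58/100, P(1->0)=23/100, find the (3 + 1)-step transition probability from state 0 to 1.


P^4 = P^3 * P^1
Computing via matrix multiplication of the transition matrix.
Entry (0,1) of P^4 = 0.7151

0.7151


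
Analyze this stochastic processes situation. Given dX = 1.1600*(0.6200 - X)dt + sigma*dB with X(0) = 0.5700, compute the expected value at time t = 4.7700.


E[X(t)] = mu + (X(0) - mu)*exp(-theta*t)
= 0.6200 + (0.5700 - 0.6200)*exp(-1.1600*4.7700)
= 0.6200 + -0.0500 * 0.0040
= 0.6198

0.6198


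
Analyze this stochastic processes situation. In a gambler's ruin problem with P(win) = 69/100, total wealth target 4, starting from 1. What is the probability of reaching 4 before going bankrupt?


Gambler's ruin formula:
r = q/p = 0.3100/0.6900 = 0.4493
P(win) = (1 - r^i)/(1 - r^N)
= (1 - 0.4493^1)/(1 - 0.4493^4)
= 0.5741

0.5741


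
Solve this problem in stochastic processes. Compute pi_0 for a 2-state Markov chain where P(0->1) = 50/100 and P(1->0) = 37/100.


Stationary distribution: pi_0 = p10/(p01+p10), pi_1 = p01/(p01+p10)
p01 = 0.5000, p10 = 0.3700
pi_0 = 0.4253

0.4253


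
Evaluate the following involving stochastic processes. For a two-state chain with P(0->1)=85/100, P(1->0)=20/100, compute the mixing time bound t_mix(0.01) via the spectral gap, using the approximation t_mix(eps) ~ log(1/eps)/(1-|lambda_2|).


lambda_2 = |1 - p01 - p10| = |1 - 0.8500 - 0.2000| = 0.0500
t_mix ~ log(1/eps)/(1 - |lambda_2|)
= log(100)/(1 - 0.0500) = 4.6052/0.9500
= 4.8475

4.8475


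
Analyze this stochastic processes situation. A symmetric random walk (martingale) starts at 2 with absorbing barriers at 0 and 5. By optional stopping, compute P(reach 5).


By optional stopping theorem: E(M at tau) = M(0) = 2
P(hit 5)*5 + P(hit 0)*0 = 2
P(hit 5) = (2 - 0)/(5 - 0) = 2/5 = 0.4000

0.4000


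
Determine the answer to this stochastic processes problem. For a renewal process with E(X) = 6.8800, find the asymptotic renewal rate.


Long-run renewal rate = 1/E(X)
= 1/6.8800
= 0.1453

0.1453


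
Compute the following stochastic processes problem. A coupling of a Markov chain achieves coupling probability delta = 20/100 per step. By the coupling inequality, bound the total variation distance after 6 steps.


TV distance bound <= (1-delta)^n
= (1 - 0.2000)^6
= 0.8000^6
= 0.2621

0.2621


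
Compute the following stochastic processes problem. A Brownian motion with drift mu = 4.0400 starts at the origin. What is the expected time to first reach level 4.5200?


Expected first passage time = a/mu
= 4.5200/4.0400
= 1.1188

1.1188


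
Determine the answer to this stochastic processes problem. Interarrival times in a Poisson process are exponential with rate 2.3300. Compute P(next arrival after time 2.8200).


P(X > t) = exp(-lambda * t)
= exp(-2.3300 * 2.8200)
= exp(-6.5706) = 0.0014

0.0014


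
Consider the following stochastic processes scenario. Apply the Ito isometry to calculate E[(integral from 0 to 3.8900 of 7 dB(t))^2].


By Ito isometry: E[(int f dB)^2] = int f^2 dt
= 7^2 * 3.8900
= 49 * 3.8900 = 190.6100

190.6100


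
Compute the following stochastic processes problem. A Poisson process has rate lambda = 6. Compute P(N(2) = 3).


P(N(t)=k) = (lambda*t)^k * exp(-lambda*t) / k!
lambda*t = 12
= 12^3 * exp(-12) / 3!
= 1728 * 6.1442e-06 / 6
= 0.0018

0.0018


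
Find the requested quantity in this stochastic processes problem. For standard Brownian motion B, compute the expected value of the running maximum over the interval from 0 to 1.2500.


E(max B(s)) = sqrt(2t/pi)
= sqrt(2*1.2500/pi)
= sqrt(0.7958)
= 0.8921

0.8921


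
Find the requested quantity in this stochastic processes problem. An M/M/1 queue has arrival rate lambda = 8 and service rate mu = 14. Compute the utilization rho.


rho = lambda/mu
= 8/14
= 0.5714

0.5714


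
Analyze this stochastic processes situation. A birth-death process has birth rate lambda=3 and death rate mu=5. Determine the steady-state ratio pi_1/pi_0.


For birth-death process, pi_n/pi_0 = (lambda/mu)^n
= (3/5)^1
= 0.6000

0.6000


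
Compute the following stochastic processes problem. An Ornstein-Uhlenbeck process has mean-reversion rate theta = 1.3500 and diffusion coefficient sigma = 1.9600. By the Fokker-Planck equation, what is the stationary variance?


Stationary variance = sigma^2 / (2*theta)
= 1.9600^2 / (2*1.3500)
= 3.8416 / 2.7000
= 1.4228

1.4228


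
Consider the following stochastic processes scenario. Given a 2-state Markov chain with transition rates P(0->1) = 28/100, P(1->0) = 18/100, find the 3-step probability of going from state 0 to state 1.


Computing P^3 by matrix multiplication.
P = [[0.7200, 0.2800], [0.1800, 0.8200]]
After raising P to the power 3:
P^3(0,1) = 0.5128

0.5128


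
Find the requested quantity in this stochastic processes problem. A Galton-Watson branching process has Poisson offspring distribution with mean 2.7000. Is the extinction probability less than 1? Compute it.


Since mu = 2.7000 > 1, extinction prob q < 1.
Solve s = exp(mu*(s-1)) iteratively.
q = 0.0844

0.0844


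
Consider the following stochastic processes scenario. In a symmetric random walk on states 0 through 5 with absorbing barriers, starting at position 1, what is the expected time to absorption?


For symmetric RW on 0,...,N with absorbing barriers, E(i) = i*(N-i)
E(1) = 1 * 4 = 4

4


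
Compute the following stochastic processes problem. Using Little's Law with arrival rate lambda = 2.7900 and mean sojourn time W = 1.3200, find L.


Little's Law: L = lambda * W
= 2.7900 * 1.3200
= 3.6828

3.6828


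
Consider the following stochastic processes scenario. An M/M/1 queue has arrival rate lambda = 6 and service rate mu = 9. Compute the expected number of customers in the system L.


rho = 6/9 = 0.6667
L = rho/(1-rho)
= 0.6667/0.3333
= 2.0000

2.0000


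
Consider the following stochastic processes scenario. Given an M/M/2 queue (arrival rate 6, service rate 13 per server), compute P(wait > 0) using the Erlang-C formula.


a = lambda/mu = 0.4615
rho = a/c = 0.2308
Erlang-C formula applied:
C(c,a) = 0.0865

0.0865


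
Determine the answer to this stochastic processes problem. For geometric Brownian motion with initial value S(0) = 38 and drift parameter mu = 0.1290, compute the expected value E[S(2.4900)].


E[S(t)] = S(0) * exp(mu * t)
= 38 * exp(0.1290 * 2.4900)
= 38 * 1.3788
= 52.3942

52.3942


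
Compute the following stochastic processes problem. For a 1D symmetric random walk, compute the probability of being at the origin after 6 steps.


P(S(6) = 0) = C(6,3) / 4^3
= 20 / 64
= 0.3125

0.3125


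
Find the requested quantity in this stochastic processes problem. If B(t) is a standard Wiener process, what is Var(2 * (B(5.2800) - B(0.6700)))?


Var(alpha*(B(t)-B(s))) = alpha^2 * (t-s)
= 2^2 * (5.2800 - 0.6700)
= 4 * 4.6100
= 18.4400

18.4400


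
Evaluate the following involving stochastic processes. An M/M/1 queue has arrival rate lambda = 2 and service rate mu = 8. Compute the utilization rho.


rho = lambda/mu
= 2/8
= 0.2500

0.2500


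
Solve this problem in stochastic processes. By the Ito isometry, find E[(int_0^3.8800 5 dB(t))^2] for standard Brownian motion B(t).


By Ito isometry: E[(int f dB)^2] = int f^2 dt
= 5^2 * 3.8800
= 25 * 3.8800 = 97.0000

97.0000


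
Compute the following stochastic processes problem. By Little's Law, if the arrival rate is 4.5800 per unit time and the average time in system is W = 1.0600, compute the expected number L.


Little's Law: L = lambda * W
= 4.5800 * 1.0600
= 4.8548

4.8548


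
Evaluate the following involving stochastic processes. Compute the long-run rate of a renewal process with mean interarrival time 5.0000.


Long-run renewal rate = 1/E(X)
= 1/5.0000
= 0.2000

0.2000


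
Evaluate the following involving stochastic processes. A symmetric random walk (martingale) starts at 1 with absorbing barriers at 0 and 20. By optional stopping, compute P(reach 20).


By optional stopping theorem: E(M at tau) = M(0) = 1
P(hit 20)*20 + P(hit 0)*0 = 1
P(hit 20) = (1 - 0)/(20 - 0) = 1/20 = 0.0500

0.0500


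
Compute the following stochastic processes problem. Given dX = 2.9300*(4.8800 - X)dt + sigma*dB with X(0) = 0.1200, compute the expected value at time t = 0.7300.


E[X(t)] = mu + (X(0) - mu)*exp(-theta*t)
= 4.8800 + (0.1200 - 4.8800)*exp(-2.9300*0.7300)
= 4.8800 + -4.7600 * 0.1178
= 4.3193

4.3193


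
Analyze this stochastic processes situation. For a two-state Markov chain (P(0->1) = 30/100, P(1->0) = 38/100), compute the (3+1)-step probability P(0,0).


P^4 = P^3 * P^1
Computing via matrix multiplication of the transition matrix.
Entry (0,0) of P^4 = 0.5634

0.5634


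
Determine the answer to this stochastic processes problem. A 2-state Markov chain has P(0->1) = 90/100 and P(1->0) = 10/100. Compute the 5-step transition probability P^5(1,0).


Computing P^5 by matrix multiplication.
P = [[0.1000, 0.9000], [0.1000, 0.9000]]
After raising P to the power 5:
P^5(1,0) = 0.1000

0.1000


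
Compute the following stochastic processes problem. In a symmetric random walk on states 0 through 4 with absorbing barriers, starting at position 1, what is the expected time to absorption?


For symmetric RW on 0,...,N with absorbing barriers, E(i) = i*(N-i)
E(1) = 1 * 3 = 3

3


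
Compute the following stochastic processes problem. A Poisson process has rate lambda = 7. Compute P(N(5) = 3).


P(N(t)=k) = (lambda*t)^k * exp(-lambda*t) / k!
lambda*t = 35
= 35^3 * exp(-35) / 3!
= 42875 * 6.3051e-16 / 6
= 4.5055e-12

4.5055e-12


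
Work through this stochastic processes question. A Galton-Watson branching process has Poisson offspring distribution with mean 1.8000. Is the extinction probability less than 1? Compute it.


Since mu = 1.8000 > 1, extinction prob q < 1.
Solve s = exp(mu*(s-1)) iteratively.
q = 0.2676

0.2676


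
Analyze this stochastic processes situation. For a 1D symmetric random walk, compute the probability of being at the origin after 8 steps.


P(S(8) = 0) = C(8,4) / 4^4
= 70 / 256
= 0.2734

0.2734


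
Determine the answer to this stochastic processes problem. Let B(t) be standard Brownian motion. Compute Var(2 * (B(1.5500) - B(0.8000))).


Var(alpha*(B(t)-B(s))) = alpha^2 * (t-s)
= 2^2 * (1.5500 - 0.8000)
= 4 * 0.7500
= 3.0000

3.0000


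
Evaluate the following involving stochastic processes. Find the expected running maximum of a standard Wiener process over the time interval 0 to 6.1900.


E(max B(s)) = sqrt(2t/pi)
= sqrt(2*6.1900/pi)
= sqrt(3.9407)
= 1.9851

1.9851


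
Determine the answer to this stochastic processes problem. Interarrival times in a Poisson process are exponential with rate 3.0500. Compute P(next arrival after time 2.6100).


P(X > t) = exp(-lambda * t)
= exp(-3.0500 * 2.6100)
= exp(-7.9605) = 3.4898e-04

3.4898e-04


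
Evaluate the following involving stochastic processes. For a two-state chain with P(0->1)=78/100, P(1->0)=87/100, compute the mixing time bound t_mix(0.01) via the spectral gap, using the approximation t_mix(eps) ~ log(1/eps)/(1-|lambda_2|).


lambda_2 = |1 - p01 - p10| = |1 - 0.7800 - 0.8700| = 0.6500
t_mix ~ log(1/eps)/(1 - |lambda_2|)
= log(100)/(1 - 0.6500) = 4.6052/0.3500
= 13.1576

13.1576


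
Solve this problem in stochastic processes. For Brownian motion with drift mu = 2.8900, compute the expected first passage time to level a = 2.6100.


Expected first passage time = a/mu
= 2.6100/2.8900
= 0.9031

0.9031


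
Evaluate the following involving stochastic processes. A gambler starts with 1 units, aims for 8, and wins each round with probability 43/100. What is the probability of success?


Gambler's ruin formula:
r = q/p = 0.5700/0.4300 = 1.3256
P(win) = (1 - r^i)/(1 - r^N)
= (1 - 1.3256^1)/(1 - 1.3256^8)
= 0.0382

0.0382


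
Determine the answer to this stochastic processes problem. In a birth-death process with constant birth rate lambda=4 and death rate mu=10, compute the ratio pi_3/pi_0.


For birth-death process, pi_n/pi_0 = (lambda/mu)^n
= (4/10)^3
= 0.0640

0.0640


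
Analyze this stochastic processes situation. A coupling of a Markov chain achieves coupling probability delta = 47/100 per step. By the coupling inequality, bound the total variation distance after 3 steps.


TV distance bound <= (1-delta)^n
= (1 - 0.4700)^3
= 0.5300^3
= 0.1489

0.1489


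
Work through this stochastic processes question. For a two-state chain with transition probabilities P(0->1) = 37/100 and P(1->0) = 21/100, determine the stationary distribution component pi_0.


Stationary distribution: pi_0 = p10/(p01+p10), pi_1 = p01/(p01+p10)
p01 = 0.3700, p10 = 0.2100
pi_0 = 0.3621

0.3621


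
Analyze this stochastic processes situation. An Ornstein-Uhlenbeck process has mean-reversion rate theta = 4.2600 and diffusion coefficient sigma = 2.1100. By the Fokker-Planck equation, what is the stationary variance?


Stationary variance = sigma^2 / (2*theta)
= 2.1100^2 / (2*4.2600)
= 4.4521 / 8.5200
= 0.5225

0.5225


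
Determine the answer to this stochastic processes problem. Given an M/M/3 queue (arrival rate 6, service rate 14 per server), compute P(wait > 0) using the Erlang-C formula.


a = lambda/mu = 0.4286
rho = a/c = 0.1429
Erlang-C formula applied:
C(c,a) = 0.0100

0.0100


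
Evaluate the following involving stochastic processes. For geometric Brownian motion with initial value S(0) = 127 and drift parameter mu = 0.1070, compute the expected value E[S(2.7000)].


E[S(t)] = S(0) * exp(mu * t)
= 127 * exp(0.1070 * 2.7000)
= 127 * 1.3350
= 169.5397

169.5397


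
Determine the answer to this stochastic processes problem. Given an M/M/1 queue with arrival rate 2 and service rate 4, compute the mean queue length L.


rho = 2/4 = 0.5000
L = rho/(1-rho)
= 0.5000/0.5000
= 1.0000

1.0000


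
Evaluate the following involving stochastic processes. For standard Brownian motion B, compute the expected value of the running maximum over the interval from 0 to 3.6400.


E(max B(s)) = sqrt(2t/pi)
= sqrt(2*3.6400/pi)
= sqrt(2.3173)
= 1.5223

1.5223


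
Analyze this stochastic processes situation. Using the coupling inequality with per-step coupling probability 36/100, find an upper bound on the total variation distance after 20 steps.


TV distance bound <= (1-delta)^n
= (1 - 0.3600)^20
= 0.6400^20
= 1.3292e-04

1.3292e-04


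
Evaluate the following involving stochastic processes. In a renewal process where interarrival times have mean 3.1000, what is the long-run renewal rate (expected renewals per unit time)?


Long-run renewal rate = 1/E(X)
= 1/3.1000
= 0.3226

0.3226


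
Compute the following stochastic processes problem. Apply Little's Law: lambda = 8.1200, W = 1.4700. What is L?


Little's Law: L = lambda * W
= 8.1200 * 1.4700
= 11.9364

11.9364


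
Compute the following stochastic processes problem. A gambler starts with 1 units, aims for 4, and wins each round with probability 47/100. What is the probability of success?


Gambler's ruin formula:
r = q/p = 0.5300/0.4700 = 1.1277
P(win) = (1 - r^i)/(1 - r^N)
= (1 - 1.1277^1)/(1 - 1.1277^4)
= 0.2069

0.2069


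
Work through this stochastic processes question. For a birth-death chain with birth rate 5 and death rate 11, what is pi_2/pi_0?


For birth-death process, pi_n/pi_0 = (lambda/mu)^n
= (5/11)^2
= 0.2066

0.2066


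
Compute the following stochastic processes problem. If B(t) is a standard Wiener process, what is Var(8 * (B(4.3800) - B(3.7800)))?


Var(alpha*(B(t)-B(s))) = alpha^2 * (t-s)
= 8^2 * (4.3800 - 3.7800)
= 64 * 0.6000
= 38.4000

38.4000


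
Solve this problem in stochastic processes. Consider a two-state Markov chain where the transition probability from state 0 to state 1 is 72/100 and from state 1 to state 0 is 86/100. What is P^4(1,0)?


Computing P^4 by matrix multiplication.
P = [[0.2800, 0.7200], [0.8600, 0.1400]]
After raising P to the power 4:
P^4(1,0) = 0.4827

0.4827


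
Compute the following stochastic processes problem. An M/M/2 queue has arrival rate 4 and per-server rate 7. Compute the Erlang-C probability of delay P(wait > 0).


a = lambda/mu = 0.5714
rho = a/c = 0.2857
Erlang-C formula applied:
C(c,a) = 0.1270

0.1270


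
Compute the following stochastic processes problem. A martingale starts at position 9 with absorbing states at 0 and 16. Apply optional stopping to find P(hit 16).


By optional stopping theorem: E(M at tau) = M(0) = 9
P(hit 16)*16 + P(hit 0)*0 = 9
P(hit 16) = (9 - 0)/(16 - 0) = 9/16 = 0.5625

0.5625


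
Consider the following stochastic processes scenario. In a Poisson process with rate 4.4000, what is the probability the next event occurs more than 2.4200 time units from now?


P(X > t) = exp(-lambda * t)
= exp(-4.4000 * 2.4200)
= exp(-10.6480) = 2.3748e-05

2.3748e-05


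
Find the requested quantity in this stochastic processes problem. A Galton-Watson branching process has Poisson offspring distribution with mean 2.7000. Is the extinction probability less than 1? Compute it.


Since mu = 2.7000 > 1, extinction prob q < 1.
Solve s = exp(mu*(s-1)) iteratively.
q = 0.0844

0.0844


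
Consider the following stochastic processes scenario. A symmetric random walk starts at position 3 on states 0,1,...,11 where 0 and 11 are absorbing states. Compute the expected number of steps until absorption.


For symmetric RW on 0,...,N with absorbing barriers, E(i) = i*(N-i)
E(3) = 3 * 8 = 24

24


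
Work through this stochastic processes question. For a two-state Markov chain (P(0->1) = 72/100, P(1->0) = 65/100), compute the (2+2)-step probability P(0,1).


P^4 = P^2 * P^2
Computing via matrix multiplication of the transition matrix.
Entry (0,1) of P^4 = 0.5157

0.5157


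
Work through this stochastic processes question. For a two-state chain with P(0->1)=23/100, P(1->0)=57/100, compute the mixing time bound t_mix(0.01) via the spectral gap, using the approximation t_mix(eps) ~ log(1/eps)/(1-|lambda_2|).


lambda_2 = |1 - p01 - p10| = |1 - 0.2300 - 0.5700| = 0.2000
t_mix ~ log(1/eps)/(1 - |lambda_2|)
= log(100)/(1 - 0.2000) = 4.6052/0.8000
= 5.7565

5.7565


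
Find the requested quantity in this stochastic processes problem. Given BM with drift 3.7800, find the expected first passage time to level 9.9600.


Expected first passage time = a/mu
= 9.9600/3.7800
= 2.6349

2.6349


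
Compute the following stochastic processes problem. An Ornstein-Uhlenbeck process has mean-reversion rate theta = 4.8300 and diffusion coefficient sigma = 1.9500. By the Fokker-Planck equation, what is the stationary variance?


Stationary variance = sigma^2 / (2*theta)
= 1.9500^2 / (2*4.8300)
= 3.8025 / 9.6600
= 0.3936

0.3936


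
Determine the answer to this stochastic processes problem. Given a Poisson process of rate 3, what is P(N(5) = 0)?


P(N(t)=k) = (lambda*t)^k * exp(-lambda*t) / k!
lambda*t = 15
= 15^0 * exp(-15) / 0!
= 1 * 3.0590e-07 / 1
= 3.0590e-07

3.0590e-07


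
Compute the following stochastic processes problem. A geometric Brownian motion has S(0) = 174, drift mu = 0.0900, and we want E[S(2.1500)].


E[S(t)] = S(0) * exp(mu * t)
= 174 * exp(0.0900 * 2.1500)
= 174 * 1.2135
= 211.1472

211.1472


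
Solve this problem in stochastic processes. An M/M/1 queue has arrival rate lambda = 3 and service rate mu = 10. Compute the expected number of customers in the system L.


rho = 3/10 = 0.3000
L = rho/(1-rho)
= 0.3000/0.7000
= 0.4286

0.4286


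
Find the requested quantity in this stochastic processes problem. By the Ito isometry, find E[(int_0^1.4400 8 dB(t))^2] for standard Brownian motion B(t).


By Ito isometry: E[(int f dB)^2] = int f^2 dt
= 8^2 * 1.4400
= 64 * 1.4400 = 92.1600

92.1600


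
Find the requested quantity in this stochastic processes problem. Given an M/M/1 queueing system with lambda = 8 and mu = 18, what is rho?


rho = lambda/mu
= 8/18
= 0.4444

0.4444


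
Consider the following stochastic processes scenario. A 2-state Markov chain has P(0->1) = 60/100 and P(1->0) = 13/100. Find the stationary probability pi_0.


Stationary distribution: pi_0 = p10/(p01+p10), pi_1 = p01/(p01+p10)
p01 = 0.6000, p10 = 0.1300
pi_0 = 0.1781

0.1781


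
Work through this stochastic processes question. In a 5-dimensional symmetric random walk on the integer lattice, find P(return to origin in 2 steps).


P(return in 2 steps) = P(reverse first step) = 1/(2d)
= 1/10
= 0.1000

0.1000


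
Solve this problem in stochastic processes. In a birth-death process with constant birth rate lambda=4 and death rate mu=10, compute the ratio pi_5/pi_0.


For birth-death process, pi_n/pi_0 = (lambda/mu)^n
= (4/10)^5
= 0.0102

0.0102


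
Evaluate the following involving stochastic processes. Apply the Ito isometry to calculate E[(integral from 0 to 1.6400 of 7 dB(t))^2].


By Ito isometry: E[(int f dB)^2] = int f^2 dt
= 7^2 * 1.6400
= 49 * 1.6400 = 80.3600

80.3600


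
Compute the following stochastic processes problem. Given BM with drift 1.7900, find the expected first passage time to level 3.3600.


Expected first passage time = a/mu
= 3.3600/1.7900
= 1.8771

1.8771


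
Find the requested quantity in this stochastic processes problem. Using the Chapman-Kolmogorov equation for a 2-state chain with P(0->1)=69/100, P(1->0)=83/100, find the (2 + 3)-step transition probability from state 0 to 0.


P^5 = P^2 * P^3
Computing via matrix multiplication of the transition matrix.
Entry (0,0) of P^5 = 0.5288

0.5288


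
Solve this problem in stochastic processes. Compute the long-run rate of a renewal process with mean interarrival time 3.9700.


Long-run renewal rate = 1/E(X)
= 1/3.9700
= 0.2519

0.2519


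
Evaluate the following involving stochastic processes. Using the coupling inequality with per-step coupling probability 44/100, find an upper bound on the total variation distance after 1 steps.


TV distance bound <= (1-delta)^n
= (1 - 0.4400)^1
= 0.5600^1
= 0.5600

0.5600


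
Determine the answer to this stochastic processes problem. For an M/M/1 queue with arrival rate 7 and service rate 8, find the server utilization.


rho = lambda/mu
= 7/8
= 0.8750

0.8750


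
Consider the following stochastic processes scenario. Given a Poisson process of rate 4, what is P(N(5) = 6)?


P(N(t)=k) = (lambda*t)^k * exp(-lambda*t) / k!
lambda*t = 20
= 20^6 * exp(-20) / 6!
= 64000000 * 2.0612e-09 / 720
= 1.8321e-04

1.8321e-04


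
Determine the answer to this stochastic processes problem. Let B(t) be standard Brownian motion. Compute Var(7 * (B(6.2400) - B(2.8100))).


Var(alpha*(B(t)-B(s))) = alpha^2 * (t-s)
= 7^2 * (6.2400 - 2.8100)
= 49 * 3.4300
= 168.0700

168.0700


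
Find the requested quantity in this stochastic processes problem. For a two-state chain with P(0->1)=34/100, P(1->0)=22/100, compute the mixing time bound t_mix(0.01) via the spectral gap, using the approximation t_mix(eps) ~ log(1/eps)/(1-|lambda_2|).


lambda_2 = |1 - p01 - p10| = |1 - 0.3400 - 0.2200| = 0.4400
t_mix ~ log(1/eps)/(1 - |lambda_2|)
= log(100)/(1 - 0.4400) = 4.6052/0.5600
= 8.2235

8.2235


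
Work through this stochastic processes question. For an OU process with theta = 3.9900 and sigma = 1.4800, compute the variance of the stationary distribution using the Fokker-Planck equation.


Stationary variance = sigma^2 / (2*theta)
= 1.4800^2 / (2*3.9900)
= 2.1904 / 7.9800
= 0.2745

0.2745


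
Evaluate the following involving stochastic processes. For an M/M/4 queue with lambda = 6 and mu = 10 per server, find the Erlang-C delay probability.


a = lambda/mu = 0.6000
rho = a/c = 0.1500
Erlang-C formula applied:
C(c,a) = 0.0035

0.0035


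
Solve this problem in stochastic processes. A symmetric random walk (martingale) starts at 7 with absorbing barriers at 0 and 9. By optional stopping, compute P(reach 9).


By optional stopping theorem: E(M at tau) = M(0) = 7
P(hit 9)*9 + P(hit 0)*0 = 7
P(hit 9) = (7 - 0)/(9 - 0) = 7/9 = 0.7778

0.7778


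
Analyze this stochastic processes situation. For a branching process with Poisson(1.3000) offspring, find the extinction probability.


Since mu = 1.3000 > 1, extinction prob q < 1.
Solve s = exp(mu*(s-1)) iteratively.
q = 0.5770

0.5770


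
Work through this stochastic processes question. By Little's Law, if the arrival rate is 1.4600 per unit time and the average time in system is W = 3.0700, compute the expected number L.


Little's Law: L = lambda * W
= 1.4600 * 3.0700
= 4.4822

4.4822


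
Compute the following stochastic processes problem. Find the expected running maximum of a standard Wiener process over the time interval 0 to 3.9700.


E(max B(s)) = sqrt(2t/pi)
= sqrt(2*3.9700/pi)
= sqrt(2.5274)
= 1.5898

1.5898


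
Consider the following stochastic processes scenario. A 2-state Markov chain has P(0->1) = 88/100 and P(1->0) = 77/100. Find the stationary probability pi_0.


Stationary distribution: pi_0 = p10/(p01+p10), pi_1 = p01/(p01+p10)
p01 = 0.8800, p10 = 0.7700
pi_0 = 0.4667

0.4667


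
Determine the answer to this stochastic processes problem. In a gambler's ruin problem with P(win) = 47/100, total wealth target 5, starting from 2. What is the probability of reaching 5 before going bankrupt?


Gambler's ruin formula:
r = q/p = 0.5300/0.4700 = 1.1277
P(win) = (1 - r^i)/(1 - r^N)
= (1 - 1.1277^2)/(1 - 1.1277^5)
= 0.3299

0.3299


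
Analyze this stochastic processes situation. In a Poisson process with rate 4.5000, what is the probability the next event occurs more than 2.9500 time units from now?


P(X > t) = exp(-lambda * t)
= exp(-4.5000 * 2.9500)
= exp(-13.2750) = 1.7169e-06

1.7169e-06


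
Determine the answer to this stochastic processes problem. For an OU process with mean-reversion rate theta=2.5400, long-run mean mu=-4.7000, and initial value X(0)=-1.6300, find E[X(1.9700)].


E[X(t)] = mu + (X(0) - mu)*exp(-theta*t)
= -4.7000 + (-1.6300 - -4.7000)*exp(-2.5400*1.9700)
= -4.7000 + 3.0700 * 0.0067
= -4.6794

-4.6794


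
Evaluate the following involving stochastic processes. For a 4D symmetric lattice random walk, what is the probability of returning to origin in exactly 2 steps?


P(return in 2 steps) = P(reverse first step) = 1/(2d)
= 1/8
= 0.1250

0.1250


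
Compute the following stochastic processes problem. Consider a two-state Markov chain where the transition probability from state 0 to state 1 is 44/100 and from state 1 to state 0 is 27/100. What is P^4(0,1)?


Computing P^4 by matrix multiplication.
P = [[0.5600, 0.4400], [0.2700, 0.7300]]
After raising P to the power 4:
P^4(0,1) = 0.6153

0.6153


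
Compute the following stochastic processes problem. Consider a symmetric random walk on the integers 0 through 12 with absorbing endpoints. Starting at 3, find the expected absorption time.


For symmetric RW on 0,...,N with absorbing barriers, E(i) = i*(N-i)
E(3) = 3 * 9 = 27

27


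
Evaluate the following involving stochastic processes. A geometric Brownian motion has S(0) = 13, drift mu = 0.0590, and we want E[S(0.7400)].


E[S(t)] = S(0) * exp(mu * t)
= 13 * exp(0.0590 * 0.7400)
= 13 * 1.0446
= 13.5802

13.5802


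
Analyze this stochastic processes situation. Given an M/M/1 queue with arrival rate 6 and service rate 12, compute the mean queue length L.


rho = 6/12 = 0.5000
L = rho/(1-rho)
= 0.5000/0.5000
= 1.0000

1.0000


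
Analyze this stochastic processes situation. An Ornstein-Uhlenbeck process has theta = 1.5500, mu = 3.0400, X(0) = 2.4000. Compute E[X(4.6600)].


E[X(t)] = mu + (X(0) - mu)*exp(-theta*t)
= 3.0400 + (2.4000 - 3.0400)*exp(-1.5500*4.6600)
= 3.0400 + -0.6400 * 7.2961e-04
= 3.0395

3.0395


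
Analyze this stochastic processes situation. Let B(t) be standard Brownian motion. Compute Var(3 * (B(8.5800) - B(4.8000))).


Var(alpha*(B(t)-B(s))) = alpha^2 * (t-s)
= 3^2 * (8.5800 - 4.8000)
= 9 * 3.7800
= 34.0200

34.0200


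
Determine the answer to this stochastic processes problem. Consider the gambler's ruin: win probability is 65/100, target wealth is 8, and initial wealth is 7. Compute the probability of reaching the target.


Gambler's ruin formula:
r = q/p = 0.3500/0.6500 = 0.5385
P(win) = (1 - r^i)/(1 - r^N)
= (1 - 0.5385^7)/(1 - 0.5385^8)
= 0.9939

0.9939


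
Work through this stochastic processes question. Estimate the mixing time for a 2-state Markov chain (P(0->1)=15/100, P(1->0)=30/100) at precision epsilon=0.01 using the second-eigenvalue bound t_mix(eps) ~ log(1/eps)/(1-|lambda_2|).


lambda_2 = |1 - p01 - p10| = |1 - 0.1500 - 0.3000| = 0.5500
t_mix ~ log(1/eps)/(1 - |lambda_2|)
= log(100)/(1 - 0.5500) = 4.6052/0.4500
= 10.2337

10.2337


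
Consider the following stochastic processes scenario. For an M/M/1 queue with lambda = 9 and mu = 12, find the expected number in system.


rho = 9/12 = 0.7500
L = rho/(1-rho)
= 0.7500/0.2500
= 3.0000

3.0000


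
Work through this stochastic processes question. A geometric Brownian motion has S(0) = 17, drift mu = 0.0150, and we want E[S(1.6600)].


E[S(t)] = S(0) * exp(mu * t)
= 17 * exp(0.0150 * 1.6600)
= 17 * 1.0252
= 17.4286

17.4286


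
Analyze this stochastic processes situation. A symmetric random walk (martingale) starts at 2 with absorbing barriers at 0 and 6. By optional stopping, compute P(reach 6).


By optional stopping theorem: E(M at tau) = M(0) = 2
P(hit 6)*6 + P(hit 0)*0 = 2
P(hit 6) = (2 - 0)/(6 - 0) = 1/3 = 0.3333

0.3333


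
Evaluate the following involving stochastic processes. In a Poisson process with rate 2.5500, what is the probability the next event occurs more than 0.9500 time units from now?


P(X > t) = exp(-lambda * t)
= exp(-2.5500 * 0.9500)
= exp(-2.4225) = 0.0887

0.0887


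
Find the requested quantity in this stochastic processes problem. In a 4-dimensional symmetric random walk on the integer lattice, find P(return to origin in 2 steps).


P(return in 2 steps) = P(reverse first step) = 1/(2d)
= 1/8
= 0.1250

0.1250


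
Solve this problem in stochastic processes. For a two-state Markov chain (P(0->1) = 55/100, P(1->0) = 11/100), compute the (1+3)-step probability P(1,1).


P^4 = P^1 * P^3
Computing via matrix multiplication of the transition matrix.
Entry (1,1) of P^4 = 0.8356

0.8356


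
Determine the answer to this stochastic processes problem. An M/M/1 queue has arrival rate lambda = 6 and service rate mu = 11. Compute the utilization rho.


rho = lambda/mu
= 6/11
= 0.5455

0.5455


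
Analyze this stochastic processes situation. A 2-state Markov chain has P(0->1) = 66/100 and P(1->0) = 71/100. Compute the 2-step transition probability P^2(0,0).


Computing P^2 by matrix multiplication.
P = [[0.3400, 0.6600], [0.7100, 0.2900]]
After raising P to the power 2:
P^2(0,0) = 0.5842

0.5842


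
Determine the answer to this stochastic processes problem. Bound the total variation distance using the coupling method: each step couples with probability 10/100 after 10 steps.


TV distance bound <= (1-delta)^n
= (1 - 0.1000)^10
= 0.9000^10
= 0.3487

0.3487


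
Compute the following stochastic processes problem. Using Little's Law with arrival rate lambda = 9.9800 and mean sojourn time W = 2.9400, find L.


Little's Law: L = lambda * W
= 9.9800 * 2.9400
= 29.3412

29.3412


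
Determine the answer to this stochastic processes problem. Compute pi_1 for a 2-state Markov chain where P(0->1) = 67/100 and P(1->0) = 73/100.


Stationary distribution: pi_0 = p10/(p01+p10), pi_1 = p01/(p01+p10)
p01 = 0.6700, p10 = 0.7300
pi_1 = 0.4786

0.4786


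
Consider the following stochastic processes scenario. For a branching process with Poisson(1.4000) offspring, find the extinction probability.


Since mu = 1.4000 > 1, extinction prob q < 1.
Solve s = exp(mu*(s-1)) iteratively.
q = 0.4890

0.4890


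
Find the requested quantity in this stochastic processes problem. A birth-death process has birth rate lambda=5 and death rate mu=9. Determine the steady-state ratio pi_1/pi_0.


For birth-death process, pi_n/pi_0 = (lambda/mu)^n
= (5/9)^1
= 0.5556

0.5556


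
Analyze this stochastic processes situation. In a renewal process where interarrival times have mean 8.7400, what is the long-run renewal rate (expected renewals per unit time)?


Long-run renewal rate = 1/E(X)
= 1/8.7400
= 0.1144

0.1144


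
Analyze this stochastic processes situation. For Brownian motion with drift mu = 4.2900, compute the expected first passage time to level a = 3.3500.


Expected first passage time = a/mu
= 3.3500/4.2900
= 0.7809

0.7809


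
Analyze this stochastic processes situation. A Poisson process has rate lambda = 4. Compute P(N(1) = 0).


P(N(t)=k) = (lambda*t)^k * exp(-lambda*t) / k!
lambda*t = 4
= 4^0 * exp(-4) / 0!
= 1 * 0.0183 / 1
= 0.0183

0.0183


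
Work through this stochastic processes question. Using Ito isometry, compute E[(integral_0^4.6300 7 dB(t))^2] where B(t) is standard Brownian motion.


By Ito isometry: E[(int f dB)^2] = int f^2 dt
= 7^2 * 4.6300
= 49 * 4.6300 = 226.8700

226.8700
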